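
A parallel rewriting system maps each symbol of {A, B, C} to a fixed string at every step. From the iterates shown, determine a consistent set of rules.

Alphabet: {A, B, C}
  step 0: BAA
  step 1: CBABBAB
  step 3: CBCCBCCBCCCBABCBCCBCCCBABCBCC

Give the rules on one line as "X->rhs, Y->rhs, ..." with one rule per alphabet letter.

A->BAB, B->C, C->BCC

  step 0 ⇒ step 1: BAA ⇒ C·BAB·BAB
    A ↦ BAB
    B ↦ C
    C ↦ BCC  (constrained at step 1)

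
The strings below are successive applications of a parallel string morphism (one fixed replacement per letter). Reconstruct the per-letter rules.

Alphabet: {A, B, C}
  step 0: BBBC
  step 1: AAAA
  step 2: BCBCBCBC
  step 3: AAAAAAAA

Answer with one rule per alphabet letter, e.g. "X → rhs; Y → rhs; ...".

  step 2 ⇒ step 3: BCBCBCBC ⇒ A·A·A·A·A·A·A·A
    B ↦ A
    C ↦ A
  step 1 ⇒ step 2: AAAA ⇒ BC·BC·BC·BC
    A ↦ BC

A->BC, B->A, C->A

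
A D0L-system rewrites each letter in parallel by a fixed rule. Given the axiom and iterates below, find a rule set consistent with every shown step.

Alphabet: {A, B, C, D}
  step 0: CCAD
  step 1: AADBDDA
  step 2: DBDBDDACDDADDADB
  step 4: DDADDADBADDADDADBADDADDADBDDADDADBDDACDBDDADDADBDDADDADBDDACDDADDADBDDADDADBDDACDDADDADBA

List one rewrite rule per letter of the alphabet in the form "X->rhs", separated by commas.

  step 1 ⇒ step 2: AADBDDA ⇒ DB·DB·DDA·C·DDA·DDA·DB
    A ↦ DB
    B ↦ C
    D ↦ DDA
  step 0 ⇒ step 1: CCAD ⇒ A·A·DB·DDA
    C ↦ A

A->DB, B->C, C->A, D->DDA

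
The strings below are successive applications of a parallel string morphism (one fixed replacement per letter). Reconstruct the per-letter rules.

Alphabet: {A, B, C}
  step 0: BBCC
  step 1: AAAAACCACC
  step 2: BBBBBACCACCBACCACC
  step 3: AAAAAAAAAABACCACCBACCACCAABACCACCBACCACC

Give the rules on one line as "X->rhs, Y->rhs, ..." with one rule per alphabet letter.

A->B, B->AA, C->ACC

  step 2 ⇒ step 3: BBBBBACCACCBACCACC ⇒ AA·AA·AA·AA·AA·B·ACC·ACC·B·ACC·ACC·AA·B·ACC·ACC·B·ACC·ACC
    A ↦ B
    B ↦ AA
    C ↦ ACC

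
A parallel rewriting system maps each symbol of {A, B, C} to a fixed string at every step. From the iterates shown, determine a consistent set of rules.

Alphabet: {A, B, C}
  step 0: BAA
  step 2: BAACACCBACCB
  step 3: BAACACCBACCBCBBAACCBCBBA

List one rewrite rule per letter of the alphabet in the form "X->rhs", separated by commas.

A->AC, B->BA, C->CB

  step 2 ⇒ step 3: BAACACCBACCB ⇒ BA·AC·AC·CB·AC·CB·CB·BA·AC·CB·CB·BA
    A ↦ AC
    B ↦ BA
    C ↦ CB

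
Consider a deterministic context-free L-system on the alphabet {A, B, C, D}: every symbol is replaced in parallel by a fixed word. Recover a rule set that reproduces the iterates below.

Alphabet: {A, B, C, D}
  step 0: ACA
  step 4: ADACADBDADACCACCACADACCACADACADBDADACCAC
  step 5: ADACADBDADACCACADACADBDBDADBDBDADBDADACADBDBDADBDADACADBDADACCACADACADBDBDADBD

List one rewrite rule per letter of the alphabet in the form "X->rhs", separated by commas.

A->AD, B->C, C->BD, D->AC

  step 4 ⇒ step 5: ADACADBDADACCACCACADACCACADACADBDADACCAC ⇒ AD·AC·AD·BD·AD·AC·C·AC·AD·AC·AD·BD·BD·AD·BD·BD·AD·BD·AD·AC·AD·BD·BD·AD·BD·AD·AC·AD·BD·AD·AC·C·AC·AD·AC·AD·BD·BD·AD·BD
    A ↦ AD
    B ↦ C
    C ↦ BD
    D ↦ AC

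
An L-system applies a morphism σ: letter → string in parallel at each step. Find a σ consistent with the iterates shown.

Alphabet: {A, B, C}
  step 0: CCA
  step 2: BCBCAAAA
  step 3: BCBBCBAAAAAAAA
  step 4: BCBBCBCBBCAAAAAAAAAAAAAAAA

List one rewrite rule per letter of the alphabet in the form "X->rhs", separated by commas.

  step 3 ⇒ step 4: BCBBCBAAAAAAAA ⇒ BC·B·BC·BC·B·BC·AA·AA·AA·AA·AA·AA·AA·AA
    A ↦ AA
    B ↦ BC
    C ↦ B

A->AA, B->BC, C->B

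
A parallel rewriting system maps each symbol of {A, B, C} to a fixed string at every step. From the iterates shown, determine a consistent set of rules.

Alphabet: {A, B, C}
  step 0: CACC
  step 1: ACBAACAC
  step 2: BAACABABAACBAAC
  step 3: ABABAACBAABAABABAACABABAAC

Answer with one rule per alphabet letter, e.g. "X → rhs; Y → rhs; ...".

  step 2 ⇒ step 3: BAACABABAACBAAC ⇒ A·BA·BA·AC·BA·A·BA·A·BA·BA·AC·A·BA·BA·AC
    A ↦ BA
    B ↦ A
    C ↦ AC

A->BA, B->A, C->AC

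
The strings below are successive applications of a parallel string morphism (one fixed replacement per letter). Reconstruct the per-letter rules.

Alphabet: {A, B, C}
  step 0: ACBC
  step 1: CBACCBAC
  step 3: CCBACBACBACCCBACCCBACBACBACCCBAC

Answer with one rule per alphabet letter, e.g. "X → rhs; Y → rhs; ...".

  step 0 ⇒ step 1: ACBC ⇒ C·BAC·C·BAC
    A ↦ C
    B ↦ C
    C ↦ BAC

A->C, B->C, C->BAC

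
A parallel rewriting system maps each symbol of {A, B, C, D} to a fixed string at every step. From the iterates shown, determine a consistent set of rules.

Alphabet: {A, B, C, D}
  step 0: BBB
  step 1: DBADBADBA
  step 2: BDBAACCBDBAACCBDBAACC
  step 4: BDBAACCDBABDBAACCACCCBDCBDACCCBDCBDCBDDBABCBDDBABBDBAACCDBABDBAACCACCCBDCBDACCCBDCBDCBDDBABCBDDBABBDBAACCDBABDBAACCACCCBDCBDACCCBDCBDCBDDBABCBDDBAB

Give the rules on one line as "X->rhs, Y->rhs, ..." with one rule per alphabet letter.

  step 1 ⇒ step 2: DBADBADBA ⇒ B·DBA·ACC·B·DBA·ACC·B·DBA·ACC
    A ↦ ACC
    B ↦ DBA
    D ↦ B
    C ↦ CBD  (constrained at step 2)

A->ACC, B->DBA, C->CBD, D->B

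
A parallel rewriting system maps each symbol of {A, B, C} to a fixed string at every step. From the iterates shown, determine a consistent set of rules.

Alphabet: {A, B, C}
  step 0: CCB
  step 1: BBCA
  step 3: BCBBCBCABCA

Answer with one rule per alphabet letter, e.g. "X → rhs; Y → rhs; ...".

A->CB, B->CA, C->B

  step 0 ⇒ step 1: CCB ⇒ B·B·CA
    B ↦ CA
    C ↦ B
    A ↦ CB  (constrained at step 1)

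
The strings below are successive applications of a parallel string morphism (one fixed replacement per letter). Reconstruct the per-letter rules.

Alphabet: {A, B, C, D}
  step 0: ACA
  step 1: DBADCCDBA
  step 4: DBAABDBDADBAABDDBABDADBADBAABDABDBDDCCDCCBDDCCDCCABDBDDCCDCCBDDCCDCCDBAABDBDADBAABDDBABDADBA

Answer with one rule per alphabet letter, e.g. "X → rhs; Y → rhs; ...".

A->DBA, B->A, C->DCC, D->BD

  step 0 ⇒ step 1: ACA ⇒ DBA·DCC·DBA
    A ↦ DBA
    C ↦ DCC
    B ↦ A  (constrained at step 1)
    D ↦ BD  (constrained at step 1)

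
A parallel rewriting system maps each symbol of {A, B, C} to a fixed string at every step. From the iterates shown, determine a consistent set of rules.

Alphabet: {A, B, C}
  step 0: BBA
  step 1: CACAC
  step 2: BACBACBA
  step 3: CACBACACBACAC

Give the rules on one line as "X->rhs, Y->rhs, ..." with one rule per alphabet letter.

A->C, B->CA, C->BA

  step 2 ⇒ step 3: BACBACBA ⇒ CA·C·BA·CA·C·BA·CA·C
    A ↦ C
    B ↦ CA
    C ↦ BA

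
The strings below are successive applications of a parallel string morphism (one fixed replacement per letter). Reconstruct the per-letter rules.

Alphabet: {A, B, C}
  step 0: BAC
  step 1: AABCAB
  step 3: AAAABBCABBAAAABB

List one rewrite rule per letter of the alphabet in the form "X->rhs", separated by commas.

  step 0 ⇒ step 1: BAC ⇒ AA·B·CAB
    A ↦ B
    B ↦ AA
    C ↦ CAB

A->B, B->AA, C->CAB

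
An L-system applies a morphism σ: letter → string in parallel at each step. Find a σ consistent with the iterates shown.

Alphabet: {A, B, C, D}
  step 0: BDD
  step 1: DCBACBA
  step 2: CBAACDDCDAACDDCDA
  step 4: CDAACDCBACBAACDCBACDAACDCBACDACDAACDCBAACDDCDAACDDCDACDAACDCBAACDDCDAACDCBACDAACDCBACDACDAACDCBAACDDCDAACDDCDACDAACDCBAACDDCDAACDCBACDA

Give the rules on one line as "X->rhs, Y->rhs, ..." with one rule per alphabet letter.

A->CDA, B->D, C->ACD, D->CBA

  step 1 ⇒ step 2: DCBACBA ⇒ CBA·ACD·D·CDA·ACD·D·CDA
    A ↦ CDA
    B ↦ D
    C ↦ ACD
    D ↦ CBA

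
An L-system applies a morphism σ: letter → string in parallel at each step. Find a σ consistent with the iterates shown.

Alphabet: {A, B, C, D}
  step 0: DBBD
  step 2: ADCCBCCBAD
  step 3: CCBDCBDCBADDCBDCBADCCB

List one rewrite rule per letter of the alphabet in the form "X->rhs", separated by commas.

  step 2 ⇒ step 3: ADCCBCCBAD ⇒ CC·B·DCB·DCB·AD·DCB·DCB·AD·CC·B
    A ↦ CC
    B ↦ AD
    C ↦ DCB
    D ↦ B

A->CC, B->AD, C->DCB, D->B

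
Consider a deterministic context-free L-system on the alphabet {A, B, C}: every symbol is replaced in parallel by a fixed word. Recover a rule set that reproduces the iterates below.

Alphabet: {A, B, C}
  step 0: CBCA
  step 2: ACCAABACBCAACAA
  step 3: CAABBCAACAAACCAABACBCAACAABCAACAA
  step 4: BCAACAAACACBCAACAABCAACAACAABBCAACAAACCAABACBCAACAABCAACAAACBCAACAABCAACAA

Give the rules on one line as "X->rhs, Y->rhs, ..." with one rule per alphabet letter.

A->CAA, B->AC, C->B

  step 3 ⇒ step 4: CAABBCAACAAACCAABACBCAACAABCAACAA ⇒ B·CAA·CAA·AC·AC·B·CAA·CAA·B·CAA·CAA·CAA·B·B·CAA·CAA·AC·CAA·B·AC·B·CAA·CAA·B·CAA·CAA·AC·B·CAA·CAA·B·CAA·CAA
    A ↦ CAA
    B ↦ AC
    C ↦ B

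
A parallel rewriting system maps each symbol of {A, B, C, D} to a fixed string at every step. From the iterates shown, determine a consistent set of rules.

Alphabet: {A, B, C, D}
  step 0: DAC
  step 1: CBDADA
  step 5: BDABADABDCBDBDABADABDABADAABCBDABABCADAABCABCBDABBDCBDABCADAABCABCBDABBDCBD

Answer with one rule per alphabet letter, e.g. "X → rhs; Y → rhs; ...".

  step 0 ⇒ step 1: DAC ⇒ C·BD·ADA
    A ↦ BD
    C ↦ ADA
    D ↦ C
    B ↦ AB  (constrained at step 1)

A->BD, B->AB, C->ADA, D->C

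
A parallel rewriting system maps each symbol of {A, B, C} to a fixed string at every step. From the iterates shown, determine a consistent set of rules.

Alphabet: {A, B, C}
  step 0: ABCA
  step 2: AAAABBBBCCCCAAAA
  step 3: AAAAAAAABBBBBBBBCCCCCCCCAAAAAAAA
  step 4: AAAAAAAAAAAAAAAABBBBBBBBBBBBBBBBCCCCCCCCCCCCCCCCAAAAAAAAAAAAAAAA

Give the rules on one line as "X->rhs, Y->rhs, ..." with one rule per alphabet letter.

A->AA, B->BB, C->CC

  step 3 ⇒ step 4: AAAAAAAABBBBBBBBCCCCCCCCAAAAAAAA ⇒ AA·AA·AA·AA·AA·AA·AA·AA·BB·BB·BB·BB·BB·BB·BB·BB·CC·CC·CC·CC·CC·CC·CC·CC·AA·AA·AA·AA·AA·AA·AA·AA
    A ↦ AA
    B ↦ BB
    C ↦ CC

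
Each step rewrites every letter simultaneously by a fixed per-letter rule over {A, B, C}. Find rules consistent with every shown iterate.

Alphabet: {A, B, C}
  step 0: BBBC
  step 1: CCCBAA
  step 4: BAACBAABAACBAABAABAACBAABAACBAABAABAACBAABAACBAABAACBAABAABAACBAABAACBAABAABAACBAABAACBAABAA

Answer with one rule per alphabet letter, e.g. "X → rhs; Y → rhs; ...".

A->BAA, B->C, C->BAA

  step 0 ⇒ step 1: BBBC ⇒ C·C·C·BAA
    B ↦ C
    C ↦ BAA
    A ↦ BAA  (constrained at step 1)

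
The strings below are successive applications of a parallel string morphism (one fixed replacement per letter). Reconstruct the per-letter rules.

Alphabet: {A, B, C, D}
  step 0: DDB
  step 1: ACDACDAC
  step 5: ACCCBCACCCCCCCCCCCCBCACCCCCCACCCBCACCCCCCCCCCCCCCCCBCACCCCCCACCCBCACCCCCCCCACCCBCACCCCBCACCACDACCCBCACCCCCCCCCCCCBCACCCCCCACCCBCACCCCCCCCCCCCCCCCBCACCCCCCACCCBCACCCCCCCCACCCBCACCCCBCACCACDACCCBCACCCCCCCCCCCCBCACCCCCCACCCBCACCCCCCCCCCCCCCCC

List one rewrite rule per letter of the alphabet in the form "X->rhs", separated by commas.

A->BCA, B->AC, C->CC, D->ACD

  step 0 ⇒ step 1: DDB ⇒ ACD·ACD·AC
    B ↦ AC
    D ↦ ACD
    A ↦ BCA  (constrained at step 1)
    C ↦ CC  (constrained at step 1)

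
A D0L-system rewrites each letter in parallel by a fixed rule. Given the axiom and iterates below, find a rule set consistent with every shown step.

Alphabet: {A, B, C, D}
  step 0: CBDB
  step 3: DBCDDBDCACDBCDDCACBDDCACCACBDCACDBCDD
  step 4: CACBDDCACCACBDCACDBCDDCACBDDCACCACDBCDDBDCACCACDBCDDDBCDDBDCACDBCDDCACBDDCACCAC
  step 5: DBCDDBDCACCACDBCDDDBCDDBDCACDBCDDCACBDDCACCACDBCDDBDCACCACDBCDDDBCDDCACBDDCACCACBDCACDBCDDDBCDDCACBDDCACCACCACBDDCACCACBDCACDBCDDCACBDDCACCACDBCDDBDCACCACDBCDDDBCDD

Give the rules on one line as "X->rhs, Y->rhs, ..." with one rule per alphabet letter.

  step 4 ⇒ step 5: CACBDDCACCACBDCACDBCDDCACBDDCACCACDBCDDBDCACCACDBCDDDBCDDBDCACDBCDDCACBDDCACCAC ⇒ D·BCD·D·BD·CAC·CAC·D·BCD·D·D·BCD·D·BD·CAC·D·BCD·D·CAC·BD·D·CAC·CAC·D·BCD·D·BD·CAC·CAC·D·BCD·D·D·BCD·D·CAC·BD·D·CAC·CAC·BD·CAC·D·BCD·D·D·BCD·D·CAC·BD·D·CAC·CAC·CAC·BD·D·CAC·CAC·BD·CAC·D·BCD·D·CAC·BD·D·CAC·CAC·D·BCD·D·BD·CAC·CAC·D·BCD·D·D·BCD·D
    A ↦ BCD
    B ↦ BD
    C ↦ D
    D ↦ CAC

A->BCD, B->BD, C->D, D->CAC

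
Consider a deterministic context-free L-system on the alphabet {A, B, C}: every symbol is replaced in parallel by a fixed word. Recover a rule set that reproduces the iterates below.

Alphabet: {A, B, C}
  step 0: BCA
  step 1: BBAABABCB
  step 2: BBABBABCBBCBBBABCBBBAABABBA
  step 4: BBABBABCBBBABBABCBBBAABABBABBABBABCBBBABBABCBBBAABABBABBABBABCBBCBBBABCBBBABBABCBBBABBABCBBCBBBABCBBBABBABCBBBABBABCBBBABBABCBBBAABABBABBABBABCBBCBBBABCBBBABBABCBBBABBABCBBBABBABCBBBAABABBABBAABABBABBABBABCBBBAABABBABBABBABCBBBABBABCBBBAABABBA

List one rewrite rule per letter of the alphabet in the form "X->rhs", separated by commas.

A->BCB, B->BBA, C->ABA

  step 1 ⇒ step 2: BBAABABCB ⇒ BBA·BBA·BCB·BCB·BBA·BCB·BBA·ABA·BBA
    A ↦ BCB
    B ↦ BBA
    C ↦ ABA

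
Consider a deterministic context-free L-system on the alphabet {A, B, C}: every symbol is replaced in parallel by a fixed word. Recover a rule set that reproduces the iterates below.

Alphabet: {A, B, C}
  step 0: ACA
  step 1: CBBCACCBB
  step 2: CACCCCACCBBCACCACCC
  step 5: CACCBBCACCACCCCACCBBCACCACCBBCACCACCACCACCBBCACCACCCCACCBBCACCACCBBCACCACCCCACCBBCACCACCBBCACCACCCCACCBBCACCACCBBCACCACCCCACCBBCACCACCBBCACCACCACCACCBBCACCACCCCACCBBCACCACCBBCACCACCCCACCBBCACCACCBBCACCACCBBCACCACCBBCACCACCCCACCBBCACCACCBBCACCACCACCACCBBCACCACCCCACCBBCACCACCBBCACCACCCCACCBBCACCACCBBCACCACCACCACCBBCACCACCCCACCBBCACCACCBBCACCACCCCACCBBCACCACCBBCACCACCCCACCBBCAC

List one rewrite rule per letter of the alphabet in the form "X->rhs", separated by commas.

A->CBB, B->C, C->CAC

  step 1 ⇒ step 2: CBBCACCBB ⇒ CAC·C·C·CAC·CBB·CAC·CAC·C·C
    A ↦ CBB
    B ↦ C
    C ↦ CAC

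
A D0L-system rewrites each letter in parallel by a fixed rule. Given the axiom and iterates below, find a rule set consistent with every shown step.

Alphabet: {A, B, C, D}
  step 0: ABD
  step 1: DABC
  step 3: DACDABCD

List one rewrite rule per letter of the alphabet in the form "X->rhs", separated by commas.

A->D, B->AB, C->DA, D->C

  step 0 ⇒ step 1: ABD ⇒ D·AB·C
    A ↦ D
    B ↦ AB
    D ↦ C
    C ↦ DA  (constrained at step 1)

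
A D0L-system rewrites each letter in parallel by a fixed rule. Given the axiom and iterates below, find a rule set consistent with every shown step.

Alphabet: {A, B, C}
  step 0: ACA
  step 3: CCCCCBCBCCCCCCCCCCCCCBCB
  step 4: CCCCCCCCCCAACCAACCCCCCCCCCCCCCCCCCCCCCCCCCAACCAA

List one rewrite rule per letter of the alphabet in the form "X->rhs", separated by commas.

A->CB, B->AA, C->CC

  step 3 ⇒ step 4: CCCCCBCBCCCCCCCCCCCCCBCB ⇒ CC·CC·CC·CC·CC·AA·CC·AA·CC·CC·CC·CC·CC·CC·CC·CC·CC·CC·CC·CC·CC·AA·CC·AA
    B ↦ AA
    C ↦ CC
    A ↦ CB  (constrained at step 0)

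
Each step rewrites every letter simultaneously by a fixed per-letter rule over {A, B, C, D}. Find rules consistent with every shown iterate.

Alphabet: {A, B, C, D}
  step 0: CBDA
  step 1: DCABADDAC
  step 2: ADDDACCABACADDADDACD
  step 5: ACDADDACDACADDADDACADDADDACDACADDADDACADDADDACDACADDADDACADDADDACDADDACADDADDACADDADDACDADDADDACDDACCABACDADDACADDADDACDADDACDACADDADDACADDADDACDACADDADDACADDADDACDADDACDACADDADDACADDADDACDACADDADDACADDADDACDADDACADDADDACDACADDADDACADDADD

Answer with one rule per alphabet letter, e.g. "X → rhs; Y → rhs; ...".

  step 1 ⇒ step 2: DCABADDAC ⇒ ADD·D·AC·CAB·AC·ADD·ADD·AC·D
    A ↦ AC
    B ↦ CAB
    C ↦ D
    D ↦ ADD

A->AC, B->CAB, C->D, D->ADD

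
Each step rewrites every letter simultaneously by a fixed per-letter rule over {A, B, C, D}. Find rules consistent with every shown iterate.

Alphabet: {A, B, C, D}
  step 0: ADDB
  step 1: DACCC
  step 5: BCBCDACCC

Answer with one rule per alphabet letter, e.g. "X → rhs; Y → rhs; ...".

A->DA, B->C, C->B, D->C

  step 0 ⇒ step 1: ADDB ⇒ DA·C·C·C
    A ↦ DA
    B ↦ C
    D ↦ C
    C ↦ B  (constrained at step 1)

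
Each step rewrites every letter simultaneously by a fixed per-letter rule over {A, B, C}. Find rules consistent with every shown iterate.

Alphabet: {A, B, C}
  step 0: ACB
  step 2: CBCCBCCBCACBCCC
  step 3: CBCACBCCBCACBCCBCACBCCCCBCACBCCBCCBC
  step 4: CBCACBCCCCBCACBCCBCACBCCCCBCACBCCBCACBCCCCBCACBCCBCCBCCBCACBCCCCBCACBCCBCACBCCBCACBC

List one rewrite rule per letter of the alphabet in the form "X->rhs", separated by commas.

  step 3 ⇒ step 4: CBCACBCCBCACBCCBCACBCCCCBCACBCCBCCBC ⇒ CBC·A·CBC·CC·CBC·A·CBC·CBC·A·CBC·CC·CBC·A·CBC·CBC·A·CBC·CC·CBC·A·CBC·CBC·CBC·CBC·A·CBC·CC·CBC·A·CBC·CBC·A·CBC·CBC·A·CBC
    A ↦ CC
    B ↦ A
    C ↦ CBC

A->CC, B->A, C->CBC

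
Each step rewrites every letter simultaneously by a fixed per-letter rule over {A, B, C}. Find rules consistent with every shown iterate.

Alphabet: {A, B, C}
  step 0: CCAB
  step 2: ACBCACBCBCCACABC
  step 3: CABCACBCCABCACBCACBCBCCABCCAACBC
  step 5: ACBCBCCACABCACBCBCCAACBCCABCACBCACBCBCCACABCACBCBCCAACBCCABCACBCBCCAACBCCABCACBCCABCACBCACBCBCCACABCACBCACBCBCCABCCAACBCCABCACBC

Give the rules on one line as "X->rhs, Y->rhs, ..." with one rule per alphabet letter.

A->CA, B->AC, C->BC

  step 2 ⇒ step 3: ACBCACBCBCCACABC ⇒ CA·BC·AC·BC·CA·BC·AC·BC·AC·BC·BC·CA·BC·CA·AC·BC
    A ↦ CA
    B ↦ AC
    C ↦ BC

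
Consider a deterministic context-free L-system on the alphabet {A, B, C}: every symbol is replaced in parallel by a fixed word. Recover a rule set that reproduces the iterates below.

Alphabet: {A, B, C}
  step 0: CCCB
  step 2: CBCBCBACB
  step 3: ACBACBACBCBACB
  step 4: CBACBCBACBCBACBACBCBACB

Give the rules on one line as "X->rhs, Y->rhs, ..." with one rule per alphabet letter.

  step 3 ⇒ step 4: ACBACBACBCBACB ⇒ CB·A·CB·CB·A·CB·CB·A·CB·A·CB·CB·A·CB
    A ↦ CB
    B ↦ CB
    C ↦ A

A->CB, B->CB, C->A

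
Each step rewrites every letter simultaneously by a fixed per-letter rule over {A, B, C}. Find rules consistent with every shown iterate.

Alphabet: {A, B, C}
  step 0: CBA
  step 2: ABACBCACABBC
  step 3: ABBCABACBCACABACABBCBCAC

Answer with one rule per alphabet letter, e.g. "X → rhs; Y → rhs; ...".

A->AB, B->BC, C->AC

  step 2 ⇒ step 3: ABACBCACABBC ⇒ AB·BC·AB·AC·BC·AC·AB·AC·AB·BC·BC·AC
    A ↦ AB
    B ↦ BC
    C ↦ AC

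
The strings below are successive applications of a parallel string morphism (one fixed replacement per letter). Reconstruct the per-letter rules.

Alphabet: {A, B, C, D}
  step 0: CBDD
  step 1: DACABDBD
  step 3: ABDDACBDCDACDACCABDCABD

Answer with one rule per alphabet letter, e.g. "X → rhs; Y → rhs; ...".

  step 0 ⇒ step 1: CBDD ⇒ DAC·A·BD·BD
    B ↦ A
    C ↦ DAC
    D ↦ BD
    A ↦ C  (constrained at step 1)

A->C, B->A, C->DAC, D->BD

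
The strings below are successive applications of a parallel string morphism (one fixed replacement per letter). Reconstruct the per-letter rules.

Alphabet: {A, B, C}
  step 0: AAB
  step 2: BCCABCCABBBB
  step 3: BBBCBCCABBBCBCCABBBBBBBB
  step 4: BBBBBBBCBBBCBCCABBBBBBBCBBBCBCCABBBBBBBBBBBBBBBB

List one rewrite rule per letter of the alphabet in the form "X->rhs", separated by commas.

  step 3 ⇒ step 4: BBBCBCCABBBCBCCABBBBBBBB ⇒ BB·BB·BB·BC·BB·BC·BC·CA·BB·BB·BB·BC·BB·BC·BC·CA·BB·BB·BB·BB·BB·BB·BB·BB
    A ↦ CA
    B ↦ BB
    C ↦ BC

A->CA, B->BB, C->BC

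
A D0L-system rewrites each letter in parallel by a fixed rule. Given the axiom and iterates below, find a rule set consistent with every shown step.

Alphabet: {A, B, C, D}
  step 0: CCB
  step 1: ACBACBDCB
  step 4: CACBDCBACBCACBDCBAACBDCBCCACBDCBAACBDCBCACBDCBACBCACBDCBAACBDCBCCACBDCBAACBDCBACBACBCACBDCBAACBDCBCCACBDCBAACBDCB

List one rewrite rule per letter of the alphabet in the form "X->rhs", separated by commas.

  step 0 ⇒ step 1: CCB ⇒ ACB·ACB·DCB
    B ↦ DCB
    C ↦ ACB
    A ↦ C  (constrained at step 1)
    D ↦ A  (constrained at step 1)

A->C, B->DCB, C->ACB, D->A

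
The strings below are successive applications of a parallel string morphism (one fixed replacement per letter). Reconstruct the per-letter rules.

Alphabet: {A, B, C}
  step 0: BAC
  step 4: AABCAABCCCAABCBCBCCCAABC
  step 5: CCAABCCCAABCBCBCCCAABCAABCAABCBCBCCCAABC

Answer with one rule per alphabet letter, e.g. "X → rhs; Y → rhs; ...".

A->C, B->AA, C->BC

  step 4 ⇒ step 5: AABCAABCCCAABCBCBCCCAABC ⇒ C·C·AA·BC·C·C·AA·BC·BC·BC·C·C·AA·BC·AA·BC·AA·BC·BC·BC·C·C·AA·BC
    A ↦ C
    B ↦ AA
    C ↦ BC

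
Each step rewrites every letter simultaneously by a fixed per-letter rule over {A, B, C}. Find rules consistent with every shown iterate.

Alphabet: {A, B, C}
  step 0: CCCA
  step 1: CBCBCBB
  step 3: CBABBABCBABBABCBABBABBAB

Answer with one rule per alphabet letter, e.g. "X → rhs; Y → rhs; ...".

  step 0 ⇒ step 1: CCCA ⇒ CB·CB·CB·B
    A ↦ B
    C ↦ CB
    B ↦ AB  (constrained at step 1)

A->B, B->AB, C->CB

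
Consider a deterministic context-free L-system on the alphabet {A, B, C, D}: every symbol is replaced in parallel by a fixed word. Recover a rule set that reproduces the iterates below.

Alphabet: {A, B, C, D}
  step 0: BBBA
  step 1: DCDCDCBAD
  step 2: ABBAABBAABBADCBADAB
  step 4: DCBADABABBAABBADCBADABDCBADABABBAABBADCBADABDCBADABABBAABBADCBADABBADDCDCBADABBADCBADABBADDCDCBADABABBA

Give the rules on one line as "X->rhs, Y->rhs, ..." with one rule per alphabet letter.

A->BAD, B->DC, C->BA, D->AB

  step 1 ⇒ step 2: DCDCDCBAD ⇒ AB·BA·AB·BA·AB·BA·DC·BAD·AB
    A ↦ BAD
    B ↦ DC
    C ↦ BA
    D ↦ AB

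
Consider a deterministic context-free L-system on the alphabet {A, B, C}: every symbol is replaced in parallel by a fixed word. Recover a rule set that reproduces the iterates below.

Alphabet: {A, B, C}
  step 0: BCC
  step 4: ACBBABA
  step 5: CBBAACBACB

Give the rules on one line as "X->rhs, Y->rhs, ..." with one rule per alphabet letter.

A->CB, B->A, C->B

  step 4 ⇒ step 5: ACBBABA ⇒ CB·B·A·A·CB·A·CB
    A ↦ CB
    B ↦ A
    C ↦ B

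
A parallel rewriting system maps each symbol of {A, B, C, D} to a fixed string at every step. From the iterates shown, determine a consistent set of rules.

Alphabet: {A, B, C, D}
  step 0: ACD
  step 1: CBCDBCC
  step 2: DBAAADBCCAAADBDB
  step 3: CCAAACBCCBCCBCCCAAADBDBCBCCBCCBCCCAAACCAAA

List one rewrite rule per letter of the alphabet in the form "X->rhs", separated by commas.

A->CBC, B->AAA, C->DB, D->CC

  step 2 ⇒ step 3: DBAAADBCCAAADBDB ⇒ CC·AAA·CBC·CBC·CBC·CC·AAA·DB·DB·CBC·CBC·CBC·CC·AAA·CC·AAA
    A ↦ CBC
    B ↦ AAA
    C ↦ DB
    D ↦ CC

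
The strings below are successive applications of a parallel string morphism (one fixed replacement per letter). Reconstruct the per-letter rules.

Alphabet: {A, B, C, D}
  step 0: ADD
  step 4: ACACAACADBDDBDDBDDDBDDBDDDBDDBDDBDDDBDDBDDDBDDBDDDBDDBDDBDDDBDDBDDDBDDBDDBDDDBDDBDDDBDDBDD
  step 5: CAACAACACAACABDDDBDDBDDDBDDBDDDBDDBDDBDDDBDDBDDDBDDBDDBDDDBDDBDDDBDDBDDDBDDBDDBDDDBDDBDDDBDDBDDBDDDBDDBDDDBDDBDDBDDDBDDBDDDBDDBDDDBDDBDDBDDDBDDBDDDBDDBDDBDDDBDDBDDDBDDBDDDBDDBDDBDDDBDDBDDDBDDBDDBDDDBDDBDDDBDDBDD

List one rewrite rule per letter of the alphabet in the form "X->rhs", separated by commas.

A->CA, B->D, C->A, D->BDD

  step 4 ⇒ step 5: ACACAACADBDDBDDBDDDBDDBDDDBDDBDDBDDDBDDBDDDBDDBDDDBDDBDDBDDDBDDBDDDBDDBDDBDDDBDDBDDDBDDBDD ⇒ CA·A·CA·A·CA·CA·A·CA·BDD·D·BDD·BDD·D·BDD·BDD·D·BDD·BDD·BDD·D·BDD·BDD·D·BDD·BDD·BDD·D·BDD·BDD·D·BDD·BDD·D·BDD·BDD·BDD·D·BDD·BDD·D·BDD·BDD·BDD·D·BDD·BDD·D·BDD·BDD·BDD·D·BDD·BDD·D·BDD·BDD·D·BDD·BDD·BDD·D·BDD·BDD·D·BDD·BDD·BDD·D·BDD·BDD·D·BDD·BDD·D·BDD·BDD·BDD·D·BDD·BDD·D·BDD·BDD·BDD·D·BDD·BDD·D·BDD·BDD
    A ↦ CA
    B ↦ D
    C ↦ A
    D ↦ BDD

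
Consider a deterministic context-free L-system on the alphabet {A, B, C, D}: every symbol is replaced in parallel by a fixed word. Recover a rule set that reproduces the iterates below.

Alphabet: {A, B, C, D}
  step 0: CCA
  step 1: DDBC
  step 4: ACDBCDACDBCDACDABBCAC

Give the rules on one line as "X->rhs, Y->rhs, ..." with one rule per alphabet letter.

A->BC, B->AC, C->D, D->AB

  step 0 ⇒ step 1: CCA ⇒ D·D·BC
    A ↦ BC
    C ↦ D
    B ↦ AC  (constrained at step 1)
    D ↦ AB  (constrained at step 1)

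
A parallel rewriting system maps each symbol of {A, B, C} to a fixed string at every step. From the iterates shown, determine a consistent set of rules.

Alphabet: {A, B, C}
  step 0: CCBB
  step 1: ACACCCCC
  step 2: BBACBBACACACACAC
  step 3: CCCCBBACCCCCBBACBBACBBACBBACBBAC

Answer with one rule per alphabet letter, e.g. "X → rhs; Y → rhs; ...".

  step 2 ⇒ step 3: BBACBBACACACACAC ⇒ CC·CC·BB·AC·CC·CC·BB·AC·BB·AC·BB·AC·BB·AC·BB·AC
    A ↦ BB
    B ↦ CC
    C ↦ AC

A->BB, B->CC, C->AC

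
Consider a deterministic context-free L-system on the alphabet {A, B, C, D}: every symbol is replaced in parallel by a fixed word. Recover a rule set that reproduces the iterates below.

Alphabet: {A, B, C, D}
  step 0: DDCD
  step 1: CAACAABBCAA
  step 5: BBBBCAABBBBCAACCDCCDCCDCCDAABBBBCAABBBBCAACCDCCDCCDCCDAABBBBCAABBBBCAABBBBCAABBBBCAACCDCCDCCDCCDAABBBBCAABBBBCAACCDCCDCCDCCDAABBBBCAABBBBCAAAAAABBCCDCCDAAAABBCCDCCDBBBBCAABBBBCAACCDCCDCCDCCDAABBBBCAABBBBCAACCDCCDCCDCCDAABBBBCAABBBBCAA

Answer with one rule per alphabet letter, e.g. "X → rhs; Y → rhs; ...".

  step 0 ⇒ step 1: DDCD ⇒ CAA·CAA·BB·CAA
    C ↦ BB
    D ↦ CAA
    A ↦ CCD  (constrained at step 1)
    B ↦ A  (constrained at step 1)

A->CCD, B->A, C->BB, D->CAA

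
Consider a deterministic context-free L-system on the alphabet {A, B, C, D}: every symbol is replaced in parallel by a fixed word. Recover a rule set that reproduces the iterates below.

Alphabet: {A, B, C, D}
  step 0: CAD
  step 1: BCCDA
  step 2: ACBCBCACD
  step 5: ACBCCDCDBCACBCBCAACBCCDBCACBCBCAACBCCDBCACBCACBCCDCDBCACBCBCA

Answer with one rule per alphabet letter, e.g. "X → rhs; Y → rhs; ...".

A->CD, B->AC, C->BC, D->A

  step 1 ⇒ step 2: BCCDA ⇒ AC·BC·BC·A·CD
    A ↦ CD
    B ↦ AC
    C ↦ BC
    D ↦ A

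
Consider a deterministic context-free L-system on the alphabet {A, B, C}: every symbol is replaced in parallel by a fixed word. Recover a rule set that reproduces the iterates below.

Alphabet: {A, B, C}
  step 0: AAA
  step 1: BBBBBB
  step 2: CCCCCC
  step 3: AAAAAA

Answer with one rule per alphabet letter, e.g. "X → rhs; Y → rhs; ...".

  step 2 ⇒ step 3: CCCCCC ⇒ A·A·A·A·A·A
    C ↦ A
  step 0 ⇒ step 1: AAA ⇒ BB·BB·BB
    A ↦ BB
  step 1 ⇒ step 2: BBBBBB ⇒ C·C·C·C·C·C
    B ↦ C

A->BB, B->C, C->A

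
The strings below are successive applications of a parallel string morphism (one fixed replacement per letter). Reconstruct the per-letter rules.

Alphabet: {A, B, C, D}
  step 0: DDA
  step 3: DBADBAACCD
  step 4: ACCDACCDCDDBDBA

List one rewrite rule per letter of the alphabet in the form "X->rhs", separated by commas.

  step 3 ⇒ step 4: DBADBAACCD ⇒ A·C·CD·A·C·CD·CD·DB·DB·A
    A ↦ CD
    B ↦ C
    C ↦ DB
    D ↦ A

A->CD, B->C, C->DB, D->A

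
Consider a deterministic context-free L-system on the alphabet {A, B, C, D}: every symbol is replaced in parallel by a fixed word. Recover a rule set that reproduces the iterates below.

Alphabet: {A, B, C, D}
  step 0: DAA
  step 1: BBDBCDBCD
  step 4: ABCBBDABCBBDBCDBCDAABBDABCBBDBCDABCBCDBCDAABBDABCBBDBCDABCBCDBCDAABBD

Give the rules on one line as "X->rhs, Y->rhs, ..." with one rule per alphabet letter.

  step 0 ⇒ step 1: DAA ⇒ BBD·BCD·BCD
    A ↦ BCD
    D ↦ BBD
    B ↦ A  (constrained at step 1)
    C ↦ BC  (constrained at step 1)

A->BCD, B->A, C->BC, D->BBD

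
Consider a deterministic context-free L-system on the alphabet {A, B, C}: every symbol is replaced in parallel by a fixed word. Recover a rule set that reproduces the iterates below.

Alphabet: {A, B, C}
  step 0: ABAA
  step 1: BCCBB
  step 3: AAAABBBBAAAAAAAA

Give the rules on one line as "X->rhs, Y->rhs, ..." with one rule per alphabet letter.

A->B, B->CC, C->AA

  step 0 ⇒ step 1: ABAA ⇒ B·CC·B·B
    A ↦ B
    B ↦ CC
    C ↦ AA  (constrained at step 1)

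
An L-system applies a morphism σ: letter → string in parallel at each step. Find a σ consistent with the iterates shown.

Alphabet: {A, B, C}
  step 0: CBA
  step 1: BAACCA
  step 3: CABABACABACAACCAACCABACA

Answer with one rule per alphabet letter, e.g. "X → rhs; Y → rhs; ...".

A->CA, B->AC, C->BA

  step 0 ⇒ step 1: CBA ⇒ BA·AC·CA
    A ↦ CA
    B ↦ AC
    C ↦ BA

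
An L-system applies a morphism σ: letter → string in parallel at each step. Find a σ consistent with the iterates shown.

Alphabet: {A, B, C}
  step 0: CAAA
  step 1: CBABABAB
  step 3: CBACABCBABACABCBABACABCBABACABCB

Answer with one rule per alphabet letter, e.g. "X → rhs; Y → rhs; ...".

A->AB, B->AC, C->CB

  step 0 ⇒ step 1: CAAA ⇒ CB·AB·AB·AB
    A ↦ AB
    C ↦ CB
    B ↦ AC  (constrained at step 1)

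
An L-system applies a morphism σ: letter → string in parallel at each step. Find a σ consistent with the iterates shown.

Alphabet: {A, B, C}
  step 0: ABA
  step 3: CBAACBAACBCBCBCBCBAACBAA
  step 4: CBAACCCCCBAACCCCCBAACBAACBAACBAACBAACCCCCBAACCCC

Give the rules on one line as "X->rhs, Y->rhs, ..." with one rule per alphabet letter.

A->CC, B->AA, C->CB

  step 3 ⇒ step 4: CBAACBAACBCBCBCBCBAACBAA ⇒ CB·AA·CC·CC·CB·AA·CC·CC·CB·AA·CB·AA·CB·AA·CB·AA·CB·AA·CC·CC·CB·AA·CC·CC
    A ↦ CC
    B ↦ AA
    C ↦ CB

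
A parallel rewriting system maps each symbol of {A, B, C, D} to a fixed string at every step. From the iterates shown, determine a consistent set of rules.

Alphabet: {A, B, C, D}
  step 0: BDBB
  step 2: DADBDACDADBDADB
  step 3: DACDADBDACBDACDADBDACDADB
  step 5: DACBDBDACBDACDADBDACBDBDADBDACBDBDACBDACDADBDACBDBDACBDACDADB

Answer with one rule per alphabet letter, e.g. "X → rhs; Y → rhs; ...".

A->C, B->DB, C->B, D->DA

  step 2 ⇒ step 3: DADBDACDADBDADB ⇒ DA·C·DA·DB·DA·C·B·DA·C·DA·DB·DA·C·DA·DB
    A ↦ C
    B ↦ DB
    C ↦ B
    D ↦ DA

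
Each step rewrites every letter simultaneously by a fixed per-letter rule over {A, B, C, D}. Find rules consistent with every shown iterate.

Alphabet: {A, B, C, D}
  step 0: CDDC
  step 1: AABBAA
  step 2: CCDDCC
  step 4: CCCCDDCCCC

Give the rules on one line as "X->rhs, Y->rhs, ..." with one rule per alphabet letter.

A->C, B->D, C->AA, D->B

  step 1 ⇒ step 2: AABBAA ⇒ C·C·D·D·C·C
    A ↦ C
    B ↦ D
  step 0 ⇒ step 1: CDDC ⇒ AA·B·B·AA
    C ↦ AA
  step 0 ⇒ step 1: CDDC ⇒ AA·B·B·AA
    D ↦ B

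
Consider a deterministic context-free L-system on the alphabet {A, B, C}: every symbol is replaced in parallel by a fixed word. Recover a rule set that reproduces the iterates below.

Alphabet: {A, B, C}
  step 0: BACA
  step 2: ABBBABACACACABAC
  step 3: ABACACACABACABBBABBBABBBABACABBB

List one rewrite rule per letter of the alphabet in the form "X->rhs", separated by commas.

A->AB, B->AC, C->BB

  step 2 ⇒ step 3: ABBBABACACACABAC ⇒ AB·AC·AC·AC·AB·AC·AB·BB·AB·BB·AB·BB·AB·AC·AB·BB
    A ↦ AB
    B ↦ AC
    C ↦ BB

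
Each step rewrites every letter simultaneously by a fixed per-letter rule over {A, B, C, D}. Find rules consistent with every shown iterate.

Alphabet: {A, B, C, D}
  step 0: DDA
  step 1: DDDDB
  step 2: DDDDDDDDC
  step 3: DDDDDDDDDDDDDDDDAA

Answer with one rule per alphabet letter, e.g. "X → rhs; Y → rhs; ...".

  step 2 ⇒ step 3: DDDDDDDDC ⇒ DD·DD·DD·DD·DD·DD·DD·DD·AA
    C ↦ AA
    D ↦ DD
  step 0 ⇒ step 1: DDA ⇒ DD·DD·B
    A ↦ B
  step 1 ⇒ step 2: DDDDB ⇒ DD·DD·DD·DD·C
    B ↦ C

A->B, B->C, C->AA, D->DD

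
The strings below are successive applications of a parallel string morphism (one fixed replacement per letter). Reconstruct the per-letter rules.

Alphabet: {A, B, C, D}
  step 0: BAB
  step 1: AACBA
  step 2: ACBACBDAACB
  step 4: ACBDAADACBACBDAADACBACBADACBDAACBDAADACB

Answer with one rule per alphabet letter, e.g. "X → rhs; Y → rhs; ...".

  step 1 ⇒ step 2: AACBA ⇒ ACB·ACB·D·A·ACB
    A ↦ ACB
    B ↦ A
    C ↦ D
    D ↦ AD  (constrained at step 2)

A->ACB, B->A, C->D, D->AD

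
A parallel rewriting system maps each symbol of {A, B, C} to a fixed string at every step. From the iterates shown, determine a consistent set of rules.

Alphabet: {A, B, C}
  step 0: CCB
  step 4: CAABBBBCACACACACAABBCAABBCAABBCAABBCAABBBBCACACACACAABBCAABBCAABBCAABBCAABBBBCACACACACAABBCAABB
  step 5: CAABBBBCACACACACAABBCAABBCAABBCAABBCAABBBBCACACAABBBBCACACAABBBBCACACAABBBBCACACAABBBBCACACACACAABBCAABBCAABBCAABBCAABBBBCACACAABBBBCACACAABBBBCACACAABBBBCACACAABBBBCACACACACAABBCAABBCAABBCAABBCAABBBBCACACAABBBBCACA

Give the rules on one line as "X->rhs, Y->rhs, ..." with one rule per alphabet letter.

A->BB, B->CA, C->CAA

  step 4 ⇒ step 5: CAABBBBCACACACACAABBCAABBCAABBCAABBCAABBBBCACACACACAABBCAABBCAABBCAABBCAABBBBCACACACACAABBCAABB ⇒ CAA·BB·BB·CA·CA·CA·CA·CAA·BB·CAA·BB·CAA·BB·CAA·BB·CAA·BB·BB·CA·CA·CAA·BB·BB·CA·CA·CAA·BB·BB·CA·CA·CAA·BB·BB·CA·CA·CAA·BB·BB·CA·CA·CA·CA·CAA·BB·CAA·BB·CAA·BB·CAA·BB·CAA·BB·BB·CA·CA·CAA·BB·BB·CA·CA·CAA·BB·BB·CA·CA·CAA·BB·BB·CA·CA·CAA·BB·BB·CA·CA·CA·CA·CAA·BB·CAA·BB·CAA·BB·CAA·BB·CAA·BB·BB·CA·CA·CAA·BB·BB·CA·CA
    A ↦ BB
    B ↦ CA
    C ↦ CAA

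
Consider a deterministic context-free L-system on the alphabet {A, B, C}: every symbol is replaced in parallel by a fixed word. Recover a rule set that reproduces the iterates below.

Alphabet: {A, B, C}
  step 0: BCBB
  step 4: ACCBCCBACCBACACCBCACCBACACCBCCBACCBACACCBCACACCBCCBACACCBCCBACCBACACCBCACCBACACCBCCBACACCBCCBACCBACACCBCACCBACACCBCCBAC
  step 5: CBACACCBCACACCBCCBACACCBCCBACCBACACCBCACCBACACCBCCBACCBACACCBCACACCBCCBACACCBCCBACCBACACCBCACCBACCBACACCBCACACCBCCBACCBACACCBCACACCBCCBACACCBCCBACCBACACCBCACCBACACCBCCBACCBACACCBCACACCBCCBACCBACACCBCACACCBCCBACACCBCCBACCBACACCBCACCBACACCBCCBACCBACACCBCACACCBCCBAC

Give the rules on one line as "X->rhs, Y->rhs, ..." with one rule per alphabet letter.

  step 4 ⇒ step 5: ACCBCCBACCBACACCBCACCBACACCBCCBACCBACACCBCACACCBCCBACACCBCCBACCBACACCBCACCBACACCBCCBACACCBCCBACCBACACCBCACCBACACCBCCBAC ⇒ CB·AC·AC·CBC·AC·AC·CBC·CB·AC·AC·CBC·CB·AC·CB·AC·AC·CBC·AC·CB·AC·AC·CBC·CB·AC·CB·AC·AC·CBC·AC·AC·CBC·CB·AC·AC·CBC·CB·AC·CB·AC·AC·CBC·AC·CB·AC·CB·AC·AC·CBC·AC·AC·CBC·CB·AC·CB·AC·AC·CBC·AC·AC·CBC·CB·AC·AC·CBC·CB·AC·CB·AC·AC·CBC·AC·CB·AC·AC·CBC·CB·AC·CB·AC·AC·CBC·AC·AC·CBC·CB·AC·CB·AC·AC·CBC·AC·AC·CBC·CB·AC·AC·CBC·CB·AC·CB·AC·AC·CBC·AC·CB·AC·AC·CBC·CB·AC·CB·AC·AC·CBC·AC·AC·CBC·CB·AC
    A ↦ CB
    B ↦ CBC
    C ↦ AC

A->CB, B->CBC, C->AC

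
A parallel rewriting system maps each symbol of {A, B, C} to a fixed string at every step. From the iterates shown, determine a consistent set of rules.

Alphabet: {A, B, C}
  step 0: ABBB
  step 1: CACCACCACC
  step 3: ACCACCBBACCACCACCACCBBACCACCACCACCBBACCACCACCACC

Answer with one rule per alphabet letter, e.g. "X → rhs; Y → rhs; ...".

  step 0 ⇒ step 1: ABBB ⇒ C·ACC·ACC·ACC
    A ↦ C
    B ↦ ACC
    C ↦ BB  (constrained at step 1)

A->C, B->ACC, C->BB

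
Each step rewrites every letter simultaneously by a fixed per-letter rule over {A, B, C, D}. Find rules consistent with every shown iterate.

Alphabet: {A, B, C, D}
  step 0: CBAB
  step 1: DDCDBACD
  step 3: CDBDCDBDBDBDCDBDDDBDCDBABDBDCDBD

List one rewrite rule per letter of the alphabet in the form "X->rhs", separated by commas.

  step 0 ⇒ step 1: CBAB ⇒ DD·CD·BA·CD
    A ↦ BA
    B ↦ CD
    C ↦ DD
    D ↦ BD  (constrained at step 1)

A->BA, B->CD, C->DD, D->BD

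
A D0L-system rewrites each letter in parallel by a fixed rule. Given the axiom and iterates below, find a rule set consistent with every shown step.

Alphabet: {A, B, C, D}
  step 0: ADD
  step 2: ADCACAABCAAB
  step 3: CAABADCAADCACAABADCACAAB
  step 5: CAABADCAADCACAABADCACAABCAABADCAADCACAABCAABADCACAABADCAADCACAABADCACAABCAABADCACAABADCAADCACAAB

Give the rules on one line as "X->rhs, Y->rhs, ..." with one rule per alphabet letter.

A->CA, B->AB, C->AD, D->AB

  step 2 ⇒ step 3: ADCACAABCAAB ⇒ CA·AB·AD·CA·AD·CA·CA·AB·AD·CA·CA·AB
    A ↦ CA
    B ↦ AB
    C ↦ AD
    D ↦ AB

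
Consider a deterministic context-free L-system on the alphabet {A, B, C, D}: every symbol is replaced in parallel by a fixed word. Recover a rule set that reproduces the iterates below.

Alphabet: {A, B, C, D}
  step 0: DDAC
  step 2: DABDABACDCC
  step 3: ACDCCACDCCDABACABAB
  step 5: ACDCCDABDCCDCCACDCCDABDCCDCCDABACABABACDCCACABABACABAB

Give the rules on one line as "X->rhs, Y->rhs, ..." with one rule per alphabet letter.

A->D, B->CC, C->AB, D->AC

  step 2 ⇒ step 3: DABDABACDCC ⇒ AC·D·CC·AC·D·CC·D·AB·AC·AB·AB
    A ↦ D
    B ↦ CC
    C ↦ AB
    D ↦ AC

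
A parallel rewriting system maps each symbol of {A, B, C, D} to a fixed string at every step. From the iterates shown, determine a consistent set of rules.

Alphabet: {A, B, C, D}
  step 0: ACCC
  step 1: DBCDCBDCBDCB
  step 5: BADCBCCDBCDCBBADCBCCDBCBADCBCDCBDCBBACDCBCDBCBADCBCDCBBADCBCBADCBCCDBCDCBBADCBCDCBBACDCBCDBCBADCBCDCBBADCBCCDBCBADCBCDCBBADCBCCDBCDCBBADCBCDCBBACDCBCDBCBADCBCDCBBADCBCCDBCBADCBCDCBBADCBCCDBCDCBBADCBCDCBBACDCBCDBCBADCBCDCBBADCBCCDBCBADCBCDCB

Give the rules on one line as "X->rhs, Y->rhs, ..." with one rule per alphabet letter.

  step 0 ⇒ step 1: ACCC ⇒ DBC·DCB·DCB·DCB
    A ↦ DBC
    C ↦ DCB
    B ↦ C  (constrained at step 1)
    D ↦ BA  (constrained at step 1)

A->DBC, B->C, C->DCB, D->BA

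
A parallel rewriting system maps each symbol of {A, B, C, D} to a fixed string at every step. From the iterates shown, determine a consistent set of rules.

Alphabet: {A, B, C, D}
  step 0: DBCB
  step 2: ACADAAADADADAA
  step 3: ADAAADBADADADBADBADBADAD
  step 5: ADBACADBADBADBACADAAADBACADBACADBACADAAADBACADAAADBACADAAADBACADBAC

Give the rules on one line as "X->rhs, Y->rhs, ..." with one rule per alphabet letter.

A->AD, B->AC, C->AA, D->B

  step 2 ⇒ step 3: ACADAAADADADAA ⇒ AD·AA·AD·B·AD·AD·AD·B·AD·B·AD·B·AD·AD
    A ↦ AD
    C ↦ AA
    D ↦ B
    B ↦ AC  (constrained at step 0)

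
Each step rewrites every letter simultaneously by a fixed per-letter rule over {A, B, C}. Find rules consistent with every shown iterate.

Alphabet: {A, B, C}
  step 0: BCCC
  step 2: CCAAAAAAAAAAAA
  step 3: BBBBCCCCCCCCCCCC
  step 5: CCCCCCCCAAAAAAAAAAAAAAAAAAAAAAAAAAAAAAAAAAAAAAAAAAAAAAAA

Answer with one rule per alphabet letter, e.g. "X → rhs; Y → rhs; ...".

A->C, B->AA, C->BB

  step 2 ⇒ step 3: CCAAAAAAAAAAAA ⇒ BB·BB·C·C·C·C·C·C·C·C·C·C·C·C
    A ↦ C
    C ↦ BB
    B ↦ AA  (constrained at step 0)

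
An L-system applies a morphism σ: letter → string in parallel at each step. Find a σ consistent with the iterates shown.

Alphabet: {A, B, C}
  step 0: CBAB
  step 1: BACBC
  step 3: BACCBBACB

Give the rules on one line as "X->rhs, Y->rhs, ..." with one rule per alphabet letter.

  step 0 ⇒ step 1: CBAB ⇒ BA·C·B·C
    A ↦ B
    B ↦ C
    C ↦ BA

A->B, B->C, C->BA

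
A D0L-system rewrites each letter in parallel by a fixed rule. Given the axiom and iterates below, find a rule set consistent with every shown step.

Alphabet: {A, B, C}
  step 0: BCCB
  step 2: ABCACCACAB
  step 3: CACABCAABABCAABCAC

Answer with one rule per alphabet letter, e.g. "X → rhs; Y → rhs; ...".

A->CA, B->C, C->AB

  step 2 ⇒ step 3: ABCACCACAB ⇒ CA·C·AB·CA·AB·AB·CA·AB·CA·C
    A ↦ CA
    B ↦ C
    C ↦ AB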